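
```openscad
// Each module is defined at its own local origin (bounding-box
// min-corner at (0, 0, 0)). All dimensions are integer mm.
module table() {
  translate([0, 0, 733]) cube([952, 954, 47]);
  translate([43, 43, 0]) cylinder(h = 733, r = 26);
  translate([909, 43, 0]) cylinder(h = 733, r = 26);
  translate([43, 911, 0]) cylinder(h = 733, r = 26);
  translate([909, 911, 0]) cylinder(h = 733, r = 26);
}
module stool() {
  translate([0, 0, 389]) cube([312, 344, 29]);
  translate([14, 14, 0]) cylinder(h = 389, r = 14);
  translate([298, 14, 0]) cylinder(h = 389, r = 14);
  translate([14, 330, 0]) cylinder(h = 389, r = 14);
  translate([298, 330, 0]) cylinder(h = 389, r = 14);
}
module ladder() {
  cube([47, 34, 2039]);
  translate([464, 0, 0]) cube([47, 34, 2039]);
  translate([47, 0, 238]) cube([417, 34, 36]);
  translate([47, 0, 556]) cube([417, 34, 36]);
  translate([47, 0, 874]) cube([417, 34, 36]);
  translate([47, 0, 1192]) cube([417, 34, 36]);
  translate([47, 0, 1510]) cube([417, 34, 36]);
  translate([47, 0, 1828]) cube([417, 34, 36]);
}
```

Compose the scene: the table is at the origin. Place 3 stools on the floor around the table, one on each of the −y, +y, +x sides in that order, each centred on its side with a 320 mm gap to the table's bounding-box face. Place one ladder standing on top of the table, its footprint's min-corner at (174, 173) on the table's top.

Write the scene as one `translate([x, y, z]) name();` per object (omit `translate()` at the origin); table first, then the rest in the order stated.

table();
translate([320, -664, 0]) stool();
translate([320, 1274, 0]) stool();
translate([1272, 305, 0]) stool();
translate([174, 173, 780]) ladder();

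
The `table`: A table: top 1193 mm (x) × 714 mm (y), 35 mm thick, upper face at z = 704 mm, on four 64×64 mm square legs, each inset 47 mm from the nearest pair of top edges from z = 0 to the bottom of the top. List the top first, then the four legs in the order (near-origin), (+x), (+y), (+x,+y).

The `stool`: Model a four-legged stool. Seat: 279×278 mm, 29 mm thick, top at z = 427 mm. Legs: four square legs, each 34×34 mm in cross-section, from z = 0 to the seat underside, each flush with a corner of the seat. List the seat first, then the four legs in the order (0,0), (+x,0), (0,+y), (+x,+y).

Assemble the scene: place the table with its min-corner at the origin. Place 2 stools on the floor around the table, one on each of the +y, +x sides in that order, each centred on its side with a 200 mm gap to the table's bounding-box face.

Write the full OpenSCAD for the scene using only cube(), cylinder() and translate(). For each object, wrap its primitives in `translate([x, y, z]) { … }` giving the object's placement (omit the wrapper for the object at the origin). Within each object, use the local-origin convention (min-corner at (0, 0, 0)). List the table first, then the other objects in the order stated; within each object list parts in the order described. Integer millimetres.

translate([0, 0, 669]) cube([1193, 714, 35]);
translate([47, 47, 0]) cube([64, 64, 669]);
translate([1082, 47, 0]) cube([64, 64, 669]);
translate([47, 603, 0]) cube([64, 64, 669]);
translate([1082, 603, 0]) cube([64, 64, 669]);
translate([457, 914, 0]) {
  translate([0, 0, 398]) cube([279, 278, 29]);
  cube([34, 34, 398]);
  translate([245, 0, 0]) cube([34, 34, 398]);
  translate([0, 244, 0]) cube([34, 34, 398]);
  translate([245, 244, 0]) cube([34, 34, 398]);
}
translate([1393, 218, 0]) {
  translate([0, 0, 398]) cube([279, 278, 29]);
  cube([34, 34, 398]);
  translate([245, 0, 0]) cube([34, 34, 398]);
  translate([0, 244, 0]) cube([34, 34, 398]);
  translate([245, 244, 0]) cube([34, 34, 398]);
}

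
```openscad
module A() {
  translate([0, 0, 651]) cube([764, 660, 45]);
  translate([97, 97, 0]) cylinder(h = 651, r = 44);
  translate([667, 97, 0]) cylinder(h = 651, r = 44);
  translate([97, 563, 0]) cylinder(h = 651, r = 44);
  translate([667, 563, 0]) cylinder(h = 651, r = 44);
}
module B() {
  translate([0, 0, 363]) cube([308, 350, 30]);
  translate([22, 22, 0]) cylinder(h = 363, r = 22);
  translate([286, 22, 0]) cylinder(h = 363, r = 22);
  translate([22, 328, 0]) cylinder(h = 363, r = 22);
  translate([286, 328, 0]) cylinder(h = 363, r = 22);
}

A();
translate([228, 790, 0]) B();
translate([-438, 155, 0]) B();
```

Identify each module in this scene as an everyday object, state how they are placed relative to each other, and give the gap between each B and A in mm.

A is a table. B is a stool. Two stools sit around the table at the +y, −x sides. The gap between each stool and the table is 130 mm.

Each stool's nearest face is 130 mm from the table's bounding box.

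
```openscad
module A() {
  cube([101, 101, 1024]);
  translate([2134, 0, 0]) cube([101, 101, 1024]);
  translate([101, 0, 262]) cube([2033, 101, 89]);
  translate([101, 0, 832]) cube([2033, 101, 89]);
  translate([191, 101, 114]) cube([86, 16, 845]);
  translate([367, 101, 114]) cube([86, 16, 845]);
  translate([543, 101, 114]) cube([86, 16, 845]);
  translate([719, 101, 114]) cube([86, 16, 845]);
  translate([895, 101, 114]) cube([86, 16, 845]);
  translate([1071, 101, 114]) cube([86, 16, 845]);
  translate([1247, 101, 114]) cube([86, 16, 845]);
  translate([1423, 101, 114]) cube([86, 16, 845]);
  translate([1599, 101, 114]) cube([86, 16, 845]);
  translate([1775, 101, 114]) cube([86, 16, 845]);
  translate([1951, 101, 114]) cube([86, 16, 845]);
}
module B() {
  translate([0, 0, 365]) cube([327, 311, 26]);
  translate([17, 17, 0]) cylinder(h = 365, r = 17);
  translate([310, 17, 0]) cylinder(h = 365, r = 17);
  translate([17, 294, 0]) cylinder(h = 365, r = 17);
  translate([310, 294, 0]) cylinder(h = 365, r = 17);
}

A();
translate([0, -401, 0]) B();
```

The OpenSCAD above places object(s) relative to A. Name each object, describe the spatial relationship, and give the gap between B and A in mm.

A is a fence section. B is a stool. The stool is on the floor beside the fence section on its −y side. The gap between the stool and the fence section is 90 mm.

The stool's nearest face is 90 mm from the fence section's −y face.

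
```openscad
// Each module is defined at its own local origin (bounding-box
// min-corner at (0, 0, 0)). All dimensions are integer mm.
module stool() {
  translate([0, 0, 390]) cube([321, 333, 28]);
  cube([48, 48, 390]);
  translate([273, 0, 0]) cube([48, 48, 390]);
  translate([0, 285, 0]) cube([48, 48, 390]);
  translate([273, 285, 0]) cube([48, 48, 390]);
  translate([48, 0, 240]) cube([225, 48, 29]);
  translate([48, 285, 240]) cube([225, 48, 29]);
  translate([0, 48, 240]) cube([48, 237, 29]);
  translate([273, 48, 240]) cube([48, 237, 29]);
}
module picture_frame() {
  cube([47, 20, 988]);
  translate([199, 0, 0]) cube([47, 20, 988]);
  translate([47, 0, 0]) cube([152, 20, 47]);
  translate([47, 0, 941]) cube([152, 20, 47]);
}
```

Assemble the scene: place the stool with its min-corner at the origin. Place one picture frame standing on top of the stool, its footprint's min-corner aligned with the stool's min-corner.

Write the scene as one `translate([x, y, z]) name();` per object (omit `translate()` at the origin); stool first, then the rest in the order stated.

stool();
translate([0, 0, 418]) picture_frame();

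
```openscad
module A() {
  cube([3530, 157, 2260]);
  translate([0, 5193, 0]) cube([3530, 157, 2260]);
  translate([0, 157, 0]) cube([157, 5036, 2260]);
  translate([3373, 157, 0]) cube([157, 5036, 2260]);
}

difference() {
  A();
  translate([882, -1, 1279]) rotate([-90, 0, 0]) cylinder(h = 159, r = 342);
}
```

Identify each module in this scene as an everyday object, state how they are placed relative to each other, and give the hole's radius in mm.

A is a house frame. The house frame has a circular hole through its front wall. The hole's radius is 342 mm.

The subtracted cylinder has r = 342 mm.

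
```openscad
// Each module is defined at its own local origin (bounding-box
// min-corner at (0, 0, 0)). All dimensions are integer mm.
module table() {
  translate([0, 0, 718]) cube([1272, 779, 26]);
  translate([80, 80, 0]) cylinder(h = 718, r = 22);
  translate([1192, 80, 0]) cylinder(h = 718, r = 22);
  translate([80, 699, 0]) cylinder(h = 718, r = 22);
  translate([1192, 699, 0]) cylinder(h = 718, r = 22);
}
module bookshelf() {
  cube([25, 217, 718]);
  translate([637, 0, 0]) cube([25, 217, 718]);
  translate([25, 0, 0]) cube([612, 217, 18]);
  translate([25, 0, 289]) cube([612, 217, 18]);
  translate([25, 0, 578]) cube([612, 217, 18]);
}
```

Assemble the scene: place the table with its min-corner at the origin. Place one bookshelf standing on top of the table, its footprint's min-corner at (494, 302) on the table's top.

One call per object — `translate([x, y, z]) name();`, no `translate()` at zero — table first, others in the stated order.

table();
translate([494, 302, 744]) bookshelf();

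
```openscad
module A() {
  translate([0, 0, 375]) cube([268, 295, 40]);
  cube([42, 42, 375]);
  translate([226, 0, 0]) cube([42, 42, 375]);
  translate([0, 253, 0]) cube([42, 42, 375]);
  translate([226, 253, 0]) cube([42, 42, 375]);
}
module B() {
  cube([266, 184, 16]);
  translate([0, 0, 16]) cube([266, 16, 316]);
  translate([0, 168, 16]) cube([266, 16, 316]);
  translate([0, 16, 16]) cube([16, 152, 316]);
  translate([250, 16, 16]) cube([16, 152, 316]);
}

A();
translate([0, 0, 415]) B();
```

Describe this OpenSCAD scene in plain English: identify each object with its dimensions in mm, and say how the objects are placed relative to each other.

A is a simple wooden stool: a rectangular seat 268 mm (x) by 295 mm (y), 40 mm thick, top face at z = 415 mm, on four square legs, each 42×42 mm in cross-section. The legs rest on z = 0, each flush with a corner of the seat.

B is an open storage box with external size 266×184×332 mm and wall thickness 16 mm (the base is also 16 mm thick). The base covers the whole footprint; the four walls stand on the base, with the y-facing walls full-width and the x-facing walls fitting between their inner faces.

The open box is on top of the stool.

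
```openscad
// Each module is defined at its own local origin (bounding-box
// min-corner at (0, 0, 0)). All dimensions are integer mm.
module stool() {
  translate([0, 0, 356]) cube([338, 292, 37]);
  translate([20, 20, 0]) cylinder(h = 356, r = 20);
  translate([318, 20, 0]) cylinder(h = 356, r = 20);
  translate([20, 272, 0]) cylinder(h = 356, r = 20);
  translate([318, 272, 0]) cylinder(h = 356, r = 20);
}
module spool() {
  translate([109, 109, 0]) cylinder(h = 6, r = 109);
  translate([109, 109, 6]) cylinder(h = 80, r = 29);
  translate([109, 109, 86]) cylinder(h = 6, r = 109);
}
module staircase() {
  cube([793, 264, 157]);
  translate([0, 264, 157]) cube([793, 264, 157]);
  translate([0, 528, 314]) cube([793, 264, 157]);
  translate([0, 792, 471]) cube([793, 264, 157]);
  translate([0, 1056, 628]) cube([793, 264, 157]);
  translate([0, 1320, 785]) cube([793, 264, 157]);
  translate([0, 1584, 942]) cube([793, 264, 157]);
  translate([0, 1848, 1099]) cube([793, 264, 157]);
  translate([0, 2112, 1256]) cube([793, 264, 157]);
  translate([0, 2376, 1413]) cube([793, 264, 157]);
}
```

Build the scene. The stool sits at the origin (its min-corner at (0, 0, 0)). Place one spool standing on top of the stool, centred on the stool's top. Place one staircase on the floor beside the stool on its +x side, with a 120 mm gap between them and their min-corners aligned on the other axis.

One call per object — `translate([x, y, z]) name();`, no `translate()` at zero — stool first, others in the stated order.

stool();
translate([60, 37, 393]) spool();
translate([458, 0, 0]) staircase();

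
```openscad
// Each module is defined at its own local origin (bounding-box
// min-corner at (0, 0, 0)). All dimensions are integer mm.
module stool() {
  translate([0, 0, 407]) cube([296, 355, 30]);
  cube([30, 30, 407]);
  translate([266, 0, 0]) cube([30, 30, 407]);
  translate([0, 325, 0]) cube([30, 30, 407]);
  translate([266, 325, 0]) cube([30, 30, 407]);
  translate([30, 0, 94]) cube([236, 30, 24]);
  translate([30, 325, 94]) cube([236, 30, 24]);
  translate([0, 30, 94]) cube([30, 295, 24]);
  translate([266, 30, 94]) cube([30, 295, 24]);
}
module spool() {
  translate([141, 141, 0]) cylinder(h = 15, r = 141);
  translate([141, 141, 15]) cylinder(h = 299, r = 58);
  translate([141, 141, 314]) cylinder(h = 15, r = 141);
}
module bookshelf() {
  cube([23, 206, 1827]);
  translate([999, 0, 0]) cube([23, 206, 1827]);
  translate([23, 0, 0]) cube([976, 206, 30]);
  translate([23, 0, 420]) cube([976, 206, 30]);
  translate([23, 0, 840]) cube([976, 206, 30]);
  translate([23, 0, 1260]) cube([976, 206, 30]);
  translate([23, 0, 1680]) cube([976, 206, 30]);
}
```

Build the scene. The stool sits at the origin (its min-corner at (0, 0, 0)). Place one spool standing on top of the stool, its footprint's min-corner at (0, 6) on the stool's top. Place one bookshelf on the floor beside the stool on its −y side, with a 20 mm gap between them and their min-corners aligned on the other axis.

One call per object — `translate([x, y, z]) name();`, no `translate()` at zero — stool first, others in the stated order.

stool();
translate([0, 6, 437]) spool();
translate([0, -226, 0]) bookshelf();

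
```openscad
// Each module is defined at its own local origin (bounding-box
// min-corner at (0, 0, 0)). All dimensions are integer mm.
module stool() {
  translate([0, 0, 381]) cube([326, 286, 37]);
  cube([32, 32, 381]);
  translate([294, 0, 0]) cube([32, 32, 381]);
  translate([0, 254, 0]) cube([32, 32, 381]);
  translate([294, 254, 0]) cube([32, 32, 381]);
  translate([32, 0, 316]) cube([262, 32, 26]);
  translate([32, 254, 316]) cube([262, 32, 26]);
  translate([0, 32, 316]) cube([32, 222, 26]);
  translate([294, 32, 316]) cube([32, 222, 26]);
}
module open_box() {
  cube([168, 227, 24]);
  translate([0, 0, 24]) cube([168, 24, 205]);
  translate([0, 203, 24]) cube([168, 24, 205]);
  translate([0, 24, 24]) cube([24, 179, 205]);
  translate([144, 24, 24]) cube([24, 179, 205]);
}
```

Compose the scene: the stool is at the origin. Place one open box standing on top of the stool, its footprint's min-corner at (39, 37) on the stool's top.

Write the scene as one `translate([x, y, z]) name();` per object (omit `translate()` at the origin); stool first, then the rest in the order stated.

stool();
translate([39, 37, 418]) open_box();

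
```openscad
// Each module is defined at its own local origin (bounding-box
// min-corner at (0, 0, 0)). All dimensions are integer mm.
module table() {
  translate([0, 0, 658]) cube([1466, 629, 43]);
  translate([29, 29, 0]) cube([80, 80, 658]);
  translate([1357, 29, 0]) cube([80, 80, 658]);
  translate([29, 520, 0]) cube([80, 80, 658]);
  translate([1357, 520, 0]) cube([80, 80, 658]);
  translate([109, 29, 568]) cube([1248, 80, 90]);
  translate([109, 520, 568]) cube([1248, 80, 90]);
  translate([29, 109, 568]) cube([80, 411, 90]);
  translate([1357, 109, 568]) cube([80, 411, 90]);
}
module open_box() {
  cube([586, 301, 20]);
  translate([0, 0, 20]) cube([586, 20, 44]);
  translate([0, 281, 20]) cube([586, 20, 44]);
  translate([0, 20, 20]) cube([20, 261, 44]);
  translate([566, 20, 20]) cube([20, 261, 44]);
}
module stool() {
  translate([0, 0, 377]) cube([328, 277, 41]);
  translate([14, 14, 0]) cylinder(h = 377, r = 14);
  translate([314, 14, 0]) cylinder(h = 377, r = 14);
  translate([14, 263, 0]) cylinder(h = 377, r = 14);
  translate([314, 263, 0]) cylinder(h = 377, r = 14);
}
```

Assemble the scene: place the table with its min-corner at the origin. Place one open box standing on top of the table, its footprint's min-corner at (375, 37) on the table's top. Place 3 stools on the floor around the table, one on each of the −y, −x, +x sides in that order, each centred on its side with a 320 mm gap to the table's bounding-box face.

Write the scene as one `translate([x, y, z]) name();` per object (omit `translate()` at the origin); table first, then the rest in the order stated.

table();
translate([375, 37, 701]) open_box();
translate([569, -597, 0]) stool();
translate([-648, 176, 0]) stool();
translate([1786, 176, 0]) stool();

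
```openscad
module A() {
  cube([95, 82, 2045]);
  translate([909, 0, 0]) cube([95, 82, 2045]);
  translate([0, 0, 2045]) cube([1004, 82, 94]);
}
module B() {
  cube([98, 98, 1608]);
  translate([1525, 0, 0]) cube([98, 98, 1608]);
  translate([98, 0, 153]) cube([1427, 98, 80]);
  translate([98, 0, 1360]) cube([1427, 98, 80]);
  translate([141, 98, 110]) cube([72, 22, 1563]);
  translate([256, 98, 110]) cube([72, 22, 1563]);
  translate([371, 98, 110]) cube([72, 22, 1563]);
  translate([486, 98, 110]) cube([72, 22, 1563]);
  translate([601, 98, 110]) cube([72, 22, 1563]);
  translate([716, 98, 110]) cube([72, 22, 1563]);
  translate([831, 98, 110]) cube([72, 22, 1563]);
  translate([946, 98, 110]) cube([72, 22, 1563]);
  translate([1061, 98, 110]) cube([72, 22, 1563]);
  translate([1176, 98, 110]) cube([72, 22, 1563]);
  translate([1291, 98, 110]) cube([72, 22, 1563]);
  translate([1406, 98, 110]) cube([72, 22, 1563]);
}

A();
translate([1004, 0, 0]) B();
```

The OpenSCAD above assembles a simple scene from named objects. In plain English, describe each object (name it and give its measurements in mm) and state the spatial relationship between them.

A is a rectangular door frame: two vertical jambs of 95×82 mm section, 2045 mm tall, with a clear opening 814 mm wide between their inner faces. A header 94 mm tall and 82 mm deep lies on top of the jambs and spans the full outside width.

B is a fence section. Two 98×98 mm posts, 1608 mm tall, stand on the floor with a clear span of 1427 mm between their inner faces. Two horizontal rails of 98×80 mm section span the gap between the posts with their undersides at z = 153 mm and z = 1360 mm, flush with the posts' −y face. 12 pickets, each 72 mm wide, 22 mm thick and 1563 mm tall, are fixed to the +y face of the rails with their bottoms at z = 110 mm, evenly spaced across the span with equal gaps (rounded down to the nearest mm) at the −x end and between each pair — any rounding remainder accumulates at the +x end.

The fence section is against the door frame's +x side, with their −y faces flush.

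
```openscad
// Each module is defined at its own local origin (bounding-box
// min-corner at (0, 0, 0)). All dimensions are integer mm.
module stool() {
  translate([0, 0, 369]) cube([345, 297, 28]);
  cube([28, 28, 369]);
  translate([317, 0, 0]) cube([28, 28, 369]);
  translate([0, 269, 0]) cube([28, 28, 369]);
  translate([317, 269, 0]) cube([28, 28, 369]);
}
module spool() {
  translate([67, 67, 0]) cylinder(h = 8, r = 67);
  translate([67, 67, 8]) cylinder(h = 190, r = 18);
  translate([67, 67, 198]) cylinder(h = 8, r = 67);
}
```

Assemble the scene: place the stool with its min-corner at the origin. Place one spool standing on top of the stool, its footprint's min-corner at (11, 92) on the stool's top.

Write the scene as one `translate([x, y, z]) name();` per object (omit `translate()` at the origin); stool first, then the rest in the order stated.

stool();
translate([11, 92, 397]) spool();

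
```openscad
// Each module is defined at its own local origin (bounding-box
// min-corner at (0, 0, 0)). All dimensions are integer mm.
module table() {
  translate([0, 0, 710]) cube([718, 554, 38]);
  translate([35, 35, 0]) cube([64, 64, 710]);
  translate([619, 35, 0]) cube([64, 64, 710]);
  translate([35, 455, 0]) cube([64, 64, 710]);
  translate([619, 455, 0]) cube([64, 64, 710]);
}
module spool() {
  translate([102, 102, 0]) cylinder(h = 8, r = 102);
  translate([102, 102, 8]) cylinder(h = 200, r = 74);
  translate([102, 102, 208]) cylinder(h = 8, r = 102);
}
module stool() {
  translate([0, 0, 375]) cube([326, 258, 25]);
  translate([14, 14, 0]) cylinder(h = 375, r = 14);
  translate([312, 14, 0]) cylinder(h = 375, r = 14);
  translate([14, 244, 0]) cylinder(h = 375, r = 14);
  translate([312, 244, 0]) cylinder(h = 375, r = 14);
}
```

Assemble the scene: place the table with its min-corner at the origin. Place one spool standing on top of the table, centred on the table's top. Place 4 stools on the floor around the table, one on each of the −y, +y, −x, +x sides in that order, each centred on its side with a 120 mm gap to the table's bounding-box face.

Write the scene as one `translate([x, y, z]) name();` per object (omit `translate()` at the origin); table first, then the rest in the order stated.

table();
translate([257, 175, 748]) spool();
translate([196, -378, 0]) stool();
translate([196, 674, 0]) stool();
translate([-446, 148, 0]) stool();
translate([838, 148, 0]) stool();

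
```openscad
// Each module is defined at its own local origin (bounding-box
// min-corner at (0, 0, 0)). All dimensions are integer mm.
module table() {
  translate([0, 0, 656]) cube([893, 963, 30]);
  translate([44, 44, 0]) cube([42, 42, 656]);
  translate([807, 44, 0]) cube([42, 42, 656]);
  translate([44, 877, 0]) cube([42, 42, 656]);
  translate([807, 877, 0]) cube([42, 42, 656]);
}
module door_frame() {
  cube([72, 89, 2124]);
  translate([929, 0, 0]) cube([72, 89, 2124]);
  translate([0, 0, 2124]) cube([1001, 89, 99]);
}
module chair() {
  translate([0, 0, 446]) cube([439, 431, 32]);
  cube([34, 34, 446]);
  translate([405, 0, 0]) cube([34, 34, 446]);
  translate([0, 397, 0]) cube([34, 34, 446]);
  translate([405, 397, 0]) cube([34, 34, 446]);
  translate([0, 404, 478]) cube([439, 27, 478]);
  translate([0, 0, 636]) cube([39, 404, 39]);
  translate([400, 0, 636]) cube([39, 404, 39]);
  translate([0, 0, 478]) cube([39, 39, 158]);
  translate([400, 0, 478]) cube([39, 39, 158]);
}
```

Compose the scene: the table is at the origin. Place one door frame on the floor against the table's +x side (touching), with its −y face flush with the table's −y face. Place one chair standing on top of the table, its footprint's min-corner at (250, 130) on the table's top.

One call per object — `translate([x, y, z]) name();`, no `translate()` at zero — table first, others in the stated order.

table();
translate([893, 0, 0]) door_frame();
translate([250, 130, 686]) chair();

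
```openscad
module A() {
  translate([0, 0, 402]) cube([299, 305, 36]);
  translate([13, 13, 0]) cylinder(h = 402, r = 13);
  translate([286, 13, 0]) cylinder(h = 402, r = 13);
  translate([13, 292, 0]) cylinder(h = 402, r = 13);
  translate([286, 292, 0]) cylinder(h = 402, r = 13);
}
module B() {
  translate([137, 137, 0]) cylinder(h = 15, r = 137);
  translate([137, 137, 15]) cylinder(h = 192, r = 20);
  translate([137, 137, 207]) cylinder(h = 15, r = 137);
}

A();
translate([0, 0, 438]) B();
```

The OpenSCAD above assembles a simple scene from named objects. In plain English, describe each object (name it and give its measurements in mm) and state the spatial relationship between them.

A is a simple wooden stool: a rectangular seat 299 mm (x) by 305 mm (y), 36 mm thick, top face at z = 438 mm, on four round legs, each 26 mm in diameter. The legs rest on z = 0, each leg's axis is inset half a diameter from the nearest pair of seat edges (so the leg's bounding box is flush with the corner).

B is a spool: two coaxial disc flanges of radius 137 mm and thickness 15 mm, joined by a core cylinder of radius 20 mm and height 192 mm. The lower flange rests on z = 0 and the three cylinders share a vertical axis.

The spool is on top of the stool.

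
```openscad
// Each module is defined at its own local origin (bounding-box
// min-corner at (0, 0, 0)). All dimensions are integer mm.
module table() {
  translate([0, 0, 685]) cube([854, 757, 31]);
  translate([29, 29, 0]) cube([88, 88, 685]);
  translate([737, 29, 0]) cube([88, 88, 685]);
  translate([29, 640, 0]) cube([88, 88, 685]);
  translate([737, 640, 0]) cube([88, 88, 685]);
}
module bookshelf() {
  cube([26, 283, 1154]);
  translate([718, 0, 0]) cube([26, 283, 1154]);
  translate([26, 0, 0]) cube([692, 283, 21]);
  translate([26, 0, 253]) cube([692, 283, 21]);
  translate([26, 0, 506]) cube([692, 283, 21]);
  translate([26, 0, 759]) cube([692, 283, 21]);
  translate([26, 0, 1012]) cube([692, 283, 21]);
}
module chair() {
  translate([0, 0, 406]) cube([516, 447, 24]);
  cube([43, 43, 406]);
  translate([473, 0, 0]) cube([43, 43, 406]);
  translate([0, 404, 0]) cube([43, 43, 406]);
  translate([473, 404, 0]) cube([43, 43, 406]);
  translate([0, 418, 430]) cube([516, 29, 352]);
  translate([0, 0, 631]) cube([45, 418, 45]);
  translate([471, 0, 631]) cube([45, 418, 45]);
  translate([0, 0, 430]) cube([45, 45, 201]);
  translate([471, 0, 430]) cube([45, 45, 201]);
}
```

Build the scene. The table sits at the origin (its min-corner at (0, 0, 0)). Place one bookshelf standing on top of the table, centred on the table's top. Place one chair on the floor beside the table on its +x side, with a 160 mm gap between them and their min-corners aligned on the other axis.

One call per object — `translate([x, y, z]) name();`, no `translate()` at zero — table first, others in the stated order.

table();
translate([55, 237, 716]) bookshelf();
translate([1014, 0, 0]) chair();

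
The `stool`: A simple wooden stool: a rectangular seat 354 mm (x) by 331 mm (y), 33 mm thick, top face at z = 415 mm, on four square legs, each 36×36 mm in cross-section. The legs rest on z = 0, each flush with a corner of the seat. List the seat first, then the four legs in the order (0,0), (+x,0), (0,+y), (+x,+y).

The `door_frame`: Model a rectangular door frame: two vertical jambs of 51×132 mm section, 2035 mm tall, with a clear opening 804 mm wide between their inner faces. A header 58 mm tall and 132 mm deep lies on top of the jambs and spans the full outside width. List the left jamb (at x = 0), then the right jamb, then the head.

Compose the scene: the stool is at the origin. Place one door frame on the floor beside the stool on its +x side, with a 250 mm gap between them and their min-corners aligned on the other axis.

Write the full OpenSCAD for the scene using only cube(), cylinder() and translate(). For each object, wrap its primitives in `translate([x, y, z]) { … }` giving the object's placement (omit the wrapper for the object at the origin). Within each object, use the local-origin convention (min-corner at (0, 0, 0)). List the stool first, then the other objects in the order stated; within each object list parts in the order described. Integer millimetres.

translate([0, 0, 382]) cube([354, 331, 33]);
cube([36, 36, 382]);
translate([318, 0, 0]) cube([36, 36, 382]);
translate([0, 295, 0]) cube([36, 36, 382]);
translate([318, 295, 0]) cube([36, 36, 382]);
translate([604, 0, 0]) {
  cube([51, 132, 2035]);
  translate([855, 0, 0]) cube([51, 132, 2035]);
  translate([0, 0, 2035]) cube([906, 132, 58]);
}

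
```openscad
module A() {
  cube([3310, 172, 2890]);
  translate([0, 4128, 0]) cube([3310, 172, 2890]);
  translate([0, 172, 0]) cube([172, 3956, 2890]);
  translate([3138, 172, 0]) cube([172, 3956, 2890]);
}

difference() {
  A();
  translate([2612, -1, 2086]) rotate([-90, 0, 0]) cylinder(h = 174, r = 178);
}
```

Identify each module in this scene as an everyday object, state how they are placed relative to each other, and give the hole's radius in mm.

A is a house frame. The house frame has a circular hole through its front wall. The hole's radius is 178 mm.

The subtracted cylinder has r = 178 mm.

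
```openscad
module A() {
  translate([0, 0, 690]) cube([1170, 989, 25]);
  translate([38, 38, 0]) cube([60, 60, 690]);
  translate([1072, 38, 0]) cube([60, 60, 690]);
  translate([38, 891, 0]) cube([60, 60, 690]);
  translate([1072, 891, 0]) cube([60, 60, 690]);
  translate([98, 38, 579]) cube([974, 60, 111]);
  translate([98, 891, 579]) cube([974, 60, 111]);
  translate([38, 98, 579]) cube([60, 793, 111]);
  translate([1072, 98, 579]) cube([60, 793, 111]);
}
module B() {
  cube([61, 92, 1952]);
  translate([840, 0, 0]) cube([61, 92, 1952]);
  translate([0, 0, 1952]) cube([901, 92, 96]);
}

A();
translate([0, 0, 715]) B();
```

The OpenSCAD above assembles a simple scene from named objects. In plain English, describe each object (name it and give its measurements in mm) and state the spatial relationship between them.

A is a table with a 1170×989 mm rectangular top, 25 mm thick, top surface at z = 715 mm, supported by four 60×60 mm square legs, each inset 38 mm from the nearest pair of top edges, running from the floor. Four apron rails, 60 mm thick and 111 mm tall, run between adjacent legs with their top edges flush with the underside of the top and their outer faces flush with the legs' outer faces.

B is a door frame. The clear opening is 779 mm wide and 1952 mm high. Two 61 mm wide jambs, 92 mm deep, stand either side of the opening from the floor to the top of the opening. A 96 mm thick head sits across the top of both jambs, spanning the full outside width of the frame.

The door frame is on top of the table.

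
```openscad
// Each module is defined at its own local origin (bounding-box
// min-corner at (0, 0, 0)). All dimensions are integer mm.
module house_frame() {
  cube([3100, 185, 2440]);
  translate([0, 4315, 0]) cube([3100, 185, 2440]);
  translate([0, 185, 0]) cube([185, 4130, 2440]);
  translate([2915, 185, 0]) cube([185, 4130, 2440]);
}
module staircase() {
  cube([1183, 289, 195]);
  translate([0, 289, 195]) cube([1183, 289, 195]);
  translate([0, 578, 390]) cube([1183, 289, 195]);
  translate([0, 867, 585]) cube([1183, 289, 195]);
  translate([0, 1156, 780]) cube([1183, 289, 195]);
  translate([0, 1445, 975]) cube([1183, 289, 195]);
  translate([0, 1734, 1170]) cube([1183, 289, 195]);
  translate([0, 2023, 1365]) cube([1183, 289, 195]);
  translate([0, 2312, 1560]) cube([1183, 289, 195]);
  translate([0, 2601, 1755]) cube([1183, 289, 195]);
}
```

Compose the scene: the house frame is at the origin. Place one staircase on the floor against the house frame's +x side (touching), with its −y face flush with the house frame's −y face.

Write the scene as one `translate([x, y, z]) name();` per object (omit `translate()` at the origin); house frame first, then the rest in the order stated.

house_frame();
translate([3100, 0, 0]) staircase();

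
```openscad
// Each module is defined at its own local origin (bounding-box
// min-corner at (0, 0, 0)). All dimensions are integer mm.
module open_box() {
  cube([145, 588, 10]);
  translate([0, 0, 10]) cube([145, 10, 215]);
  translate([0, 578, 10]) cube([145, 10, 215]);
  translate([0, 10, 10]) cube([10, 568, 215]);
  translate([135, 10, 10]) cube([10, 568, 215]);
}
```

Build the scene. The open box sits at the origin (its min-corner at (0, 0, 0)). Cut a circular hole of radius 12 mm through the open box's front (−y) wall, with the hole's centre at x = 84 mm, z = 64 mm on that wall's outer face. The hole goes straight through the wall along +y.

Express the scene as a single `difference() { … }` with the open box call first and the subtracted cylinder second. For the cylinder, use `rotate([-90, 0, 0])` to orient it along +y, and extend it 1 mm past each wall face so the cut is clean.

difference() {
  open_box();
  translate([84, -1, 64]) rotate([-90, 0, 0]) cylinder(h = 12, r = 12);
}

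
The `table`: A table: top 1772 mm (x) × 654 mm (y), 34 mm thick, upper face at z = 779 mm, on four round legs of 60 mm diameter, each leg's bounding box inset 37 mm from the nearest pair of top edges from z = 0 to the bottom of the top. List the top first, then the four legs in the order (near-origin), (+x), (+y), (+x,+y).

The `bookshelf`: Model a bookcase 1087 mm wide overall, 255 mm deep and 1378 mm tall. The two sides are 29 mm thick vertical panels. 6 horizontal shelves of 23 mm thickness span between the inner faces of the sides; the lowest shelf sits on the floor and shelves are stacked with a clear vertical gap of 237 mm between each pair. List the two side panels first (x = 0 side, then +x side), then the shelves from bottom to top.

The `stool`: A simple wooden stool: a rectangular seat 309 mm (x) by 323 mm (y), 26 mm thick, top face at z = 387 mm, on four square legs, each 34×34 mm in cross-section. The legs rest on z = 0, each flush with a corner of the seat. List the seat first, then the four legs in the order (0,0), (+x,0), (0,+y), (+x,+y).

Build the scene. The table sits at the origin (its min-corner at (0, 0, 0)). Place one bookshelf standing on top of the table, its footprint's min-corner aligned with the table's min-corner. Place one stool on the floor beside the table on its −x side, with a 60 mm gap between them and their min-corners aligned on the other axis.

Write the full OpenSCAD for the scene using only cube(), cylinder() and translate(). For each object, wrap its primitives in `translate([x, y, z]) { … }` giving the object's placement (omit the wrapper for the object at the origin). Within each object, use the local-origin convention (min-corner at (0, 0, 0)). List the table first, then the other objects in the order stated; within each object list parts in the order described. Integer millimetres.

translate([0, 0, 745]) cube([1772, 654, 34]);
translate([67, 67, 0]) cylinder(h = 745, r = 30);
translate([1705, 67, 0]) cylinder(h = 745, r = 30);
translate([67, 587, 0]) cylinder(h = 745, r = 30);
translate([1705, 587, 0]) cylinder(h = 745, r = 30);
translate([0, 0, 779]) {
  cube([29, 255, 1378]);
  translate([1058, 0, 0]) cube([29, 255, 1378]);
  translate([29, 0, 0]) cube([1029, 255, 23]);
  translate([29, 0, 260]) cube([1029, 255, 23]);
  translate([29, 0, 520]) cube([1029, 255, 23]);
  translate([29, 0, 780]) cube([1029, 255, 23]);
  translate([29, 0, 1040]) cube([1029, 255, 23]);
  translate([29, 0, 1300]) cube([1029, 255, 23]);
}
translate([-369, 0, 0]) {
  translate([0, 0, 361]) cube([309, 323, 26]);
  cube([34, 34, 361]);
  translate([275, 0, 0]) cube([34, 34, 361]);
  translate([0, 289, 0]) cube([34, 34, 361]);
  translate([275, 289, 0]) cube([34, 34, 361]);
}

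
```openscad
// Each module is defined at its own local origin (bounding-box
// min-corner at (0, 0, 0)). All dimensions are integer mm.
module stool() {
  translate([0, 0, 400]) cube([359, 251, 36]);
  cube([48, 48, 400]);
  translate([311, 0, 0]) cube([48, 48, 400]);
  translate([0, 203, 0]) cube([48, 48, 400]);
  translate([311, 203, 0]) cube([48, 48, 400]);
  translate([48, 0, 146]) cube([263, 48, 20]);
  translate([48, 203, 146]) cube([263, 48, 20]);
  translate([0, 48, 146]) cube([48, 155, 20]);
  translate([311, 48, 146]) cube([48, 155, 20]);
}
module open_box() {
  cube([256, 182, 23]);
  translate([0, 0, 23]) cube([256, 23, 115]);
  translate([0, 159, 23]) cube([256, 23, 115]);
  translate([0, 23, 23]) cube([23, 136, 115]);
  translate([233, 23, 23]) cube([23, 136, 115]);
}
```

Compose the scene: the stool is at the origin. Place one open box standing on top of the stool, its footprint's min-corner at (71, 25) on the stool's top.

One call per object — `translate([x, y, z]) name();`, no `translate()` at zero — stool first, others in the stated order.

stool();
translate([71, 25, 436]) open_box();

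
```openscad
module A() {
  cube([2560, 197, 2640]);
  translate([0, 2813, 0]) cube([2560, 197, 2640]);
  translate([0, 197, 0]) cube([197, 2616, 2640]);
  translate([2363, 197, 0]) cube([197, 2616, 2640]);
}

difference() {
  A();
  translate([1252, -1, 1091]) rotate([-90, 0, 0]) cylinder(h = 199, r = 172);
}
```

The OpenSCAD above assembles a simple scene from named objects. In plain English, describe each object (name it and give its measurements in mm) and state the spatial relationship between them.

A is the wall frame of a small rectangular building: four walls, each 2640 mm tall and 197 mm thick, enclosing a footprint 2560 mm (x) by 3010 mm (y) outside-to-outside, with no floor or roof. The front and back walls (the −y and +y sides) span the full width; the two side walls fit between them.

The house frame has a circular hole of radius 172 mm through its front wall, centred at (x = 1252, z = 1091).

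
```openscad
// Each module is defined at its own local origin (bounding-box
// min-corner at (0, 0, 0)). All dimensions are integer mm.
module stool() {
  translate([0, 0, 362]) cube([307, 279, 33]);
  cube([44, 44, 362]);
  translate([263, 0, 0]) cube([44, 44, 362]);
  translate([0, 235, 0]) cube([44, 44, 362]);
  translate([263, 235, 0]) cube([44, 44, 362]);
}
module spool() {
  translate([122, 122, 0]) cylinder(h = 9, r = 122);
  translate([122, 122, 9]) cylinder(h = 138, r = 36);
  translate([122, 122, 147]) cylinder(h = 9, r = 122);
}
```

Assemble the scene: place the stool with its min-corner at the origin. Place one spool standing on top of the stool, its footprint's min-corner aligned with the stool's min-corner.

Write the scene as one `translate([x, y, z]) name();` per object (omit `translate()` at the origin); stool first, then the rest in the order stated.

stool();
translate([0, 0, 395]) spool();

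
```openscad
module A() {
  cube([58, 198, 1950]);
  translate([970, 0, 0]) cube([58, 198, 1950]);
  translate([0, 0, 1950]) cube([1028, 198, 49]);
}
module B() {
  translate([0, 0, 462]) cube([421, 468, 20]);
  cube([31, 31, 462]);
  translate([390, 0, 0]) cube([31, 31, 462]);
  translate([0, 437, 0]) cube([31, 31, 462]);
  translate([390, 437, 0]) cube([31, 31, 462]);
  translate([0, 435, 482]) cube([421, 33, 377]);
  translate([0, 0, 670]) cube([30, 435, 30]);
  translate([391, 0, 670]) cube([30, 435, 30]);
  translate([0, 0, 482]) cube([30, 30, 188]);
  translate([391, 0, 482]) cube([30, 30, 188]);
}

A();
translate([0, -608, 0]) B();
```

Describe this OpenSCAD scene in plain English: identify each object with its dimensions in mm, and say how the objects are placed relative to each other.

A is a door frame. The clear opening is 912 mm wide and 1950 mm high. Two 58 mm wide jambs, 198 mm deep, stand either side of the opening from the floor to the top of the opening. A 49 mm thick head sits across the top of both jambs, spanning the full outside width of the frame.

B is a chair. The seat is a 421×468×20 mm slab with its top at z = 482 mm, on four 31×31 mm corner legs (flush with the seat edges, standing on z = 0). A flat backrest 33 mm thick, 377 mm tall, spans the full seat width and rises from the seat top along its +y edge, rear face flush with the rear of the seat. Two armrests of 30×30 mm section run along each side from the seat's front edge to the front of the backrest, top faces 218 mm above the seat top and outer faces flush with the seat's x-edges; a 30×30 mm post under the front of each armrest stands on the seat at the front corner.

The chair is on the floor beside the door frame on its −y side.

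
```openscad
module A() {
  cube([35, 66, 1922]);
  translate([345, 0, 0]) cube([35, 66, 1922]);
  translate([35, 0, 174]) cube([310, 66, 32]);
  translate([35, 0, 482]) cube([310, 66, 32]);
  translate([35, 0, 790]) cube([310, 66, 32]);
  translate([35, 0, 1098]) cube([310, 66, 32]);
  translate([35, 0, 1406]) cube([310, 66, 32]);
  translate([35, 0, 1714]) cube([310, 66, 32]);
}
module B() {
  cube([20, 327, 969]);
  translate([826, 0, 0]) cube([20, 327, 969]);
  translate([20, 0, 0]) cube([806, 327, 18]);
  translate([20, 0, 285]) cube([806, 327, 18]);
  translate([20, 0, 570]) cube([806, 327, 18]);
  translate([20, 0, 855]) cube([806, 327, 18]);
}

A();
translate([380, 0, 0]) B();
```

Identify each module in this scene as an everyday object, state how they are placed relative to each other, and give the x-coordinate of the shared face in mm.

The ladder's +x face and the bookshelf's −x face are both at x = 380 mm.

A is a ladder. B is a bookshelf. The bookshelf is against the ladder's +x side, with their −y faces flush. The x-coordinate of the shared face is 380 mm.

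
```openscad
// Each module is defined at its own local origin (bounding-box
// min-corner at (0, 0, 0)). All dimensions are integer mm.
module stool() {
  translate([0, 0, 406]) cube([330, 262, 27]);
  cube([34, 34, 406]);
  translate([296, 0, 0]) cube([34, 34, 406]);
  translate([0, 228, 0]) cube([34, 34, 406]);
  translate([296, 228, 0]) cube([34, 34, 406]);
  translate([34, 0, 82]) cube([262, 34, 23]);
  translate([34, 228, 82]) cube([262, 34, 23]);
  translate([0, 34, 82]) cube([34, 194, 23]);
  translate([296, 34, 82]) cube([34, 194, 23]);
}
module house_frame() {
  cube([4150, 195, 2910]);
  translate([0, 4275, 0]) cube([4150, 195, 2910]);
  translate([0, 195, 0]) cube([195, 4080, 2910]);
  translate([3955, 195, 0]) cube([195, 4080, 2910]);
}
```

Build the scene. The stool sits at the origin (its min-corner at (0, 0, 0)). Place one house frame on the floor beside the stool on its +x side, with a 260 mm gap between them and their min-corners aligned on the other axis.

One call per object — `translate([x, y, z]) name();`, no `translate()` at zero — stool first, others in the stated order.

stool();
translate([590, 0, 0]) house_frame();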